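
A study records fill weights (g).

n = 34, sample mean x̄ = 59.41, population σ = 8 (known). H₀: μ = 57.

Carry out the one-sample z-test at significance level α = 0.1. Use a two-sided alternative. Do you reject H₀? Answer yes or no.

SE = σ/√n = 8/√34 = 1.3720
z = (x̄−μ₀)/SE = (59.41−57)/1.3720 = 1.7566
p-value (two-sided) = 0.07899
At α=0.1: p < α → reject H₀

reject H₀: yes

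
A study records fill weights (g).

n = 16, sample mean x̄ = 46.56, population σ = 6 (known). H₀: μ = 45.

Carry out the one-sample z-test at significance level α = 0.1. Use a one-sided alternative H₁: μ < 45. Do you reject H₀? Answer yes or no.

SE = σ/√n = 6/√16 = 1.5000
z = (x̄−μ₀)/SE = (46.56−45)/1.5000 = 1.0400
p-value (one-sided, H₁ less) = 0.85083
At α=0.1: p ≥ α → fail to reject H₀

reject H₀: no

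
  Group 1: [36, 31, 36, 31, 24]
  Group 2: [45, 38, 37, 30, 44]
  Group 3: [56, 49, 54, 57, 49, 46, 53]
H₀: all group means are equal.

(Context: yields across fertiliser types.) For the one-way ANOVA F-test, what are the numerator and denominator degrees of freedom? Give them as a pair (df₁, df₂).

degrees of freedom = [2, 14]

k = 3 groups, N = 17 total
df = (k−1, N−k) = (3−1, 17−3) = (2, 14)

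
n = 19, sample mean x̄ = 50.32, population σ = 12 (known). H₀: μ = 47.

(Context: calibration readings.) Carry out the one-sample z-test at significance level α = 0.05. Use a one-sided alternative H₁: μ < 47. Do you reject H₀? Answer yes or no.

reject H₀: no

SE = σ/√n = 12/√19 = 2.7530
z = (x̄−μ₀)/SE = (50.32−47)/2.7530 = 1.2060
p-value (one-sided, H₁ less) = 0.88608
At α=0.05: p ≥ α → fail to reject H₀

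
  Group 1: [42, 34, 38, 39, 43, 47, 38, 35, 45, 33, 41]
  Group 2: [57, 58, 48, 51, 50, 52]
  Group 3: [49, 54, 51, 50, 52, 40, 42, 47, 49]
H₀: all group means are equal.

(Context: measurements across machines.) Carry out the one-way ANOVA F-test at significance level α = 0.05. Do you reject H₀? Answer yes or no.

Group means [39.55, 52.67, 48.22], grand mean 45.577
SSB = Σnᵢ(x̄ᵢ−x̄)² = 764.730; SSW = ΣΣ(x−x̄ᵢ)² = 451.616
MSB = 764.730/2 = 382.3650; MSW = 451.616/23 = 19.6355
F = MSB/MSW = 19.4732
df = (2, 23)
p-value (upper-tail) = 0.00001
At α=0.05: p < α → reject H₀

reject H₀: yes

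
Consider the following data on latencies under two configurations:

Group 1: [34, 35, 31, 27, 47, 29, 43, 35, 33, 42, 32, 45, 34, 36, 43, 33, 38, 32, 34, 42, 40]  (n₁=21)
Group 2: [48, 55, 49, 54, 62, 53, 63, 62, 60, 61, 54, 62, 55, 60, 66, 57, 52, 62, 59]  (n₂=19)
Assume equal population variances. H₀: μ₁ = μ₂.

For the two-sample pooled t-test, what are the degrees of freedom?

degrees of freedom = 38

df = n₁ + n₂ − 2 = 21 + 19 − 2 = 38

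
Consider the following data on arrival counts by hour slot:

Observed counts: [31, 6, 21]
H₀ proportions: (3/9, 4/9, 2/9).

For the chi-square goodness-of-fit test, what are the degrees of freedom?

df = k − 1 = 3 − 1 = 2

degrees of freedom = 2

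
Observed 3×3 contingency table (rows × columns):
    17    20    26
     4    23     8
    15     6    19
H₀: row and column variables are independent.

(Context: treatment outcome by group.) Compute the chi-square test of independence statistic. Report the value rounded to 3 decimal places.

Row totals [63, 35, 40], col totals [36, 49, 53], n=138
χ² = (17−16.43)²/16.43 + (20−22.37)²/22.37 + (26−24.20)²/24.20 + (4−9.13)²/9.13 + (23−12.43)²/12.43 + (8−13.44)²/13.44 + (15−10.43)²/10.43 + (6−14.20)²/14.20 + (19−15.36)²/15.36 = 22.0816
df = 4

test statistic = 22.082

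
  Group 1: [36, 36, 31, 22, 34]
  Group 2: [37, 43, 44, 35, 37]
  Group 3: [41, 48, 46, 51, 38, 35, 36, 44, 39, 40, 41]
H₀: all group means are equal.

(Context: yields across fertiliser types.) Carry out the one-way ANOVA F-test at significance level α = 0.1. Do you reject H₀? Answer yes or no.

Group means [31.80, 39.20, 41.73], grand mean 38.762
SSB = Σnᵢ(x̄ᵢ−x̄)² = 340.028; SSW = ΣΣ(x−x̄ᵢ)² = 453.782
MSB = 340.028/2 = 170.0139; MSW = 453.782/18 = 25.2101
F = MSB/MSW = 6.7439
df = (2, 18)
p-value (upper-tail) = 0.00652
At α=0.1: p < α → reject H₀

reject H₀: yes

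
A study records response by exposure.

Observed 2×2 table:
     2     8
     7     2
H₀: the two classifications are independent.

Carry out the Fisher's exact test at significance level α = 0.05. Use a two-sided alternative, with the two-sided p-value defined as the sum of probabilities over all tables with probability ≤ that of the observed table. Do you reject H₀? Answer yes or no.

reject H₀: yes

Margins: r₁=10, r₂=9, c₁=9, c₂=10, n=19
p_obs = C(10,2)·C(9,7)/C(19,9); sum pmf over tables with pmf ≤ p_obs
p-value (two-sided) = 0.02301
At α=0.05: p < α → reject H₀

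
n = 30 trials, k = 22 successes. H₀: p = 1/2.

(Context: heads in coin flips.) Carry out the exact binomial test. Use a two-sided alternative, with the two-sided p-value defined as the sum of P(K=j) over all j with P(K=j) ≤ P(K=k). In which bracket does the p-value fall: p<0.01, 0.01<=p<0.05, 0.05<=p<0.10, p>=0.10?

p-value bracket: 0.01<=p<0.05

Exact binomial: n=30, k=22, p₀=1/2=0.5000
P(X=j) = C(n,j)·p₀^j·(1−p₀)^(n−j); p = Σ P(X=j) over j with P(X=j) ≤ P(X=22)
p-value (two-sided) = 0.01612
→ bracket: 0.01<=p<0.05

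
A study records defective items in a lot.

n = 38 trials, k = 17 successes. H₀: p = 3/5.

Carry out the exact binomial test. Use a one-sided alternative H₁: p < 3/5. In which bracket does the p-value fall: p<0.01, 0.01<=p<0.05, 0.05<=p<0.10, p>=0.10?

p-value bracket: 0.01<=p<0.05

Exact binomial: n=38, k=17, p₀=3/5=0.6000
P(X≤17) from Σ C(n,i)·p₀^i·(1−p₀)^(n−i)
p-value (one-sided, H₁ less) = 0.04088
→ bracket: 0.01<=p<0.05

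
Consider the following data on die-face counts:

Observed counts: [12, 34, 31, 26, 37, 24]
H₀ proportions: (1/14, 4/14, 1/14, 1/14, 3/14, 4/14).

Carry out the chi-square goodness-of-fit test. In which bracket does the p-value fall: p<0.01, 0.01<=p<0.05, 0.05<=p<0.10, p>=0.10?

n = 164; E_i = n·p_i = [11.71, 46.86, 11.71, 11.71, 35.14, 46.86]
χ² = (12−11.71)²/11.71 + (34−46.86)²/46.86 + (31−11.71)²/11.71 + (26−11.71)²/11.71 + (37−35.14)²/35.14 + (24−46.86)²/46.86 = 63.9553
df = 5
p-value (upper-tail) = 0.00000
→ bracket: p<0.01

p-value bracket: p<0.01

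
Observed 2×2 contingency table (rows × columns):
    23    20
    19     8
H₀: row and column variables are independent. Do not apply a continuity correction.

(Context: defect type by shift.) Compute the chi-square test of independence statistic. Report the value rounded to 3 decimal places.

test statistic = 1.970

Row totals [43, 27], col totals [42, 28], n=70
χ² = (23−25.80)²/25.80 + (20−17.20)²/17.20 + (19−16.20)²/16.20 + (8−10.80)²/10.80 = 1.9696
df = 1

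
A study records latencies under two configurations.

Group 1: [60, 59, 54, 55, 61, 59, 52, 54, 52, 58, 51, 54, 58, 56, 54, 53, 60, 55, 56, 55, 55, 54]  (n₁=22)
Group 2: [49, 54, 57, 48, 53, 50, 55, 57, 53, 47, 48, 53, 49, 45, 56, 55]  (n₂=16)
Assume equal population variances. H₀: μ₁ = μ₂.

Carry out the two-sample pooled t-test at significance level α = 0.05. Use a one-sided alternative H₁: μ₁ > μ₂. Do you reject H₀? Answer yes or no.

reject H₀: yes

x̄₁=55.682, s₁=2.852, n₁=22
x̄₂=51.812, s₂=3.816, n₂=16
s_p² = [21·2.852² + 15·3.816²]/36 = 10.8114
SE = √(s_p²·(1/22+1/16)) = 1.0803
t = (55.682−51.812)/1.0803 = 3.5816
df = 36
p-value (one-sided, H₁ greater) = 0.00050
At α=0.05: p < α → reject H₀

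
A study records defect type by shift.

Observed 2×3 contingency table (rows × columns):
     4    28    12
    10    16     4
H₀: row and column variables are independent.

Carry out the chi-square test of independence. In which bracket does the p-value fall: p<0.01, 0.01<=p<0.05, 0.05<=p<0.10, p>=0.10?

p-value bracket: 0.01<=p<0.05

Row totals [44, 30], col totals [14, 44, 16], n=74
χ² = (4−8.32)²/8.32 + (28−26.16)²/26.16 + (12−9.51)²/9.51 + (10−5.68)²/5.68 + (16−17.84)²/17.84 + (4−6.49)²/6.49 = 7.4626
df = 2
p-value (upper-tail) = 0.02396
→ bracket: 0.01<=p<0.05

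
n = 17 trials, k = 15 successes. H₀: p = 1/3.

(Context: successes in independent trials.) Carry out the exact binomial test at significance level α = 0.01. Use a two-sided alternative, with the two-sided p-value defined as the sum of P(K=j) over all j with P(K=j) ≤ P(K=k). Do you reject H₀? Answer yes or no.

Exact binomial: n=17, k=15, p₀=1/3=0.3333
P(X=j) = C(n,j)·p₀^j·(1−p₀)^(n−j); p = Σ P(X=j) over j with P(X=j) ≤ P(X=15)
p-value (two-sided) = 0.00000
At α=0.01: p < α → reject H₀

reject H₀: yes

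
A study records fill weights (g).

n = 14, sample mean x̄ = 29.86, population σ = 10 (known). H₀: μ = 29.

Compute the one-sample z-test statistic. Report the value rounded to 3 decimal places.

SE = σ/√n = 10/√14 = 2.6726
z = (x̄−μ₀)/SE = (29.86−29)/2.6726 = 0.3218

test statistic = 0.322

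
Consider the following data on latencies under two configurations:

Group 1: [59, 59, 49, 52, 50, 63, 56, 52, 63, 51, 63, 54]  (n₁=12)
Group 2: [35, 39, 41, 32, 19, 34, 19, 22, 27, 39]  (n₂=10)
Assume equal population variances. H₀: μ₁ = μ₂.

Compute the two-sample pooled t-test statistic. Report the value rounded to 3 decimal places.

x̄₁=55.917, s₁=5.316, n₁=12
x̄₂=30.700, s₂=8.420, n₂=10
s_p² = [11·5.316² + 9·8.420²]/20 = 47.4508
SE = √(s_p²·(1/12+1/10)) = 2.9495
t = (55.917−30.700)/2.9495 = 8.5496
df = 20

test statistic = 8.550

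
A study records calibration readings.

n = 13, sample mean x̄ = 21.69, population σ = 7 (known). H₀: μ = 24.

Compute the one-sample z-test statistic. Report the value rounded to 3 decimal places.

test statistic = -1.190

SE = σ/√n = 7/√13 = 1.9415
z = (x̄−μ₀)/SE = (21.69−24)/1.9415 = -1.1898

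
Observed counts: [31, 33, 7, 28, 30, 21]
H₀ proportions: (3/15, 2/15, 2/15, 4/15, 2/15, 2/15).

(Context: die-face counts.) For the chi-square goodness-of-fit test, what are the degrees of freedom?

df = k − 1 = 6 − 1 = 5

degrees of freedom = 5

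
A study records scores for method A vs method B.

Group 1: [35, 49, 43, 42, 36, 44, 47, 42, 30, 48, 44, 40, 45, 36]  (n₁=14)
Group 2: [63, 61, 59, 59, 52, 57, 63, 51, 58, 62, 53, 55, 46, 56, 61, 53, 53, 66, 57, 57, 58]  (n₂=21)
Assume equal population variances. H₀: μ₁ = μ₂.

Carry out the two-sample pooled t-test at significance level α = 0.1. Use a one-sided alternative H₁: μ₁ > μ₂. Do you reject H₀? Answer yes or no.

x̄₁=41.500, s₁=5.502, n₁=14
x̄₂=57.143, s₂=4.767, n₂=21
s_p² = [13·5.502² + 20·4.767²]/33 = 25.6991
SE = √(s_p²·(1/14+1/21)) = 1.7491
t = (41.500−57.143)/1.7491 = -8.9433
df = 33
p-value (one-sided, H₁ greater) = 1.00000
At α=0.1: p ≥ α → fail to reject H₀

reject H₀: no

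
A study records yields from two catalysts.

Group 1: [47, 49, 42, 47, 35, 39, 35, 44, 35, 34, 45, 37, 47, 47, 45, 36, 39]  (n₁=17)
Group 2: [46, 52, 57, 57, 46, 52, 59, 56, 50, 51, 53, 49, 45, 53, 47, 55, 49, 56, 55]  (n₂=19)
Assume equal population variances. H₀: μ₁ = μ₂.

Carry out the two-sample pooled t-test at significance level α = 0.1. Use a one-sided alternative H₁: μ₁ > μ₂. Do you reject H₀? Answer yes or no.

reject H₀: no

x̄₁=41.353, s₁=5.326, n₁=17
x̄₂=52.000, s₂=4.216, n₂=19
s_p² = [16·5.326² + 18·4.216²]/34 = 22.7612
SE = √(s_p²·(1/17+1/19)) = 1.5928
t = (41.353−52.000)/1.5928 = -6.6847
df = 34
p-value (one-sided, H₁ greater) = 1.00000
At α=0.1: p ≥ α → fail to reject H₀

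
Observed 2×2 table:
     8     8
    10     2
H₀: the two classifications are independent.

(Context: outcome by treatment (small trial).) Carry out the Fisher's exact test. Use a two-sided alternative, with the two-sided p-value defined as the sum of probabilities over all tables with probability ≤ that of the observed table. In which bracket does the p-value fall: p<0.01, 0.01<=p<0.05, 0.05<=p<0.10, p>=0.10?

Margins: r₁=16, r₂=12, c₁=18, c₂=10, n=28
p_obs = C(16,8)·C(12,10)/C(28,18); sum pmf over tables with pmf ≤ p_obs
p-value (two-sided) = 0.11439
→ bracket: p>=0.10

p-value bracket: p>=0.10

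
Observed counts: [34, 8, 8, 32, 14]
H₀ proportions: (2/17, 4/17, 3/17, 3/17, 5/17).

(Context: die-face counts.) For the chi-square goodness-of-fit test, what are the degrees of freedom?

degrees of freedom = 4

df = k − 1 = 5 − 1 = 4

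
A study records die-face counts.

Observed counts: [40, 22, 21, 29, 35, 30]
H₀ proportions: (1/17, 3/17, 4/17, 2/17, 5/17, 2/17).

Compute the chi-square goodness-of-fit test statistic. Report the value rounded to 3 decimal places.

test statistic = 109.895

n = 177; E_i = n·p_i = [10.41, 31.24, 41.65, 20.82, 52.06, 20.82]
χ² = (40−10.41)²/10.41 + (22−31.24)²/31.24 + (21−41.65)²/41.65 + (29−20.82)²/20.82 + (35−52.06)²/52.06 + (30−20.82)²/20.82 = 109.8950
df = 5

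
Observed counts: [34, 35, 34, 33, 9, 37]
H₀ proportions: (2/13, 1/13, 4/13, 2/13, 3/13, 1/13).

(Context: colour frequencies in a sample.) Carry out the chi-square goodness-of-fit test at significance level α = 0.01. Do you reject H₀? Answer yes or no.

n = 182; E_i = n·p_i = [28.00, 14.00, 56.00, 28.00, 42.00, 14.00]
χ² = (34−28.00)²/28.00 + (35−14.00)²/14.00 + (34−56.00)²/56.00 + (33−28.00)²/28.00 + (9−42.00)²/42.00 + (37−14.00)²/14.00 = 106.0357
df = 5
p-value (upper-tail) = 0.00000
At α=0.01: p < α → reject H₀

reject H₀: yes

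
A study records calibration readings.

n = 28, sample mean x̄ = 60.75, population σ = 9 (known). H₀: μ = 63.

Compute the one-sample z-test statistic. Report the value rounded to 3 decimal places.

test statistic = -1.323

SE = σ/√n = 9/√28 = 1.7008
z = (x̄−μ₀)/SE = (60.75−63)/1.7008 = -1.3229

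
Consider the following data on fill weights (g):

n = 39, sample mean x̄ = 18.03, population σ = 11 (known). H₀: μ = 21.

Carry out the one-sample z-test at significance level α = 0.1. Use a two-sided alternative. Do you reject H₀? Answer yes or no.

reject H₀: yes

SE = σ/√n = 11/√39 = 1.7614
z = (x̄−μ₀)/SE = (18.03−21)/1.7614 = -1.6861
p-value (two-sided) = 0.09177
At α=0.1: p < α → reject H₀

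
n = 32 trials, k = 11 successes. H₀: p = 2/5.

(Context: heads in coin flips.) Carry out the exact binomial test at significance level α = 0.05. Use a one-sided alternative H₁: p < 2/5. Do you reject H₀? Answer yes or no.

Exact binomial: n=32, k=11, p₀=2/5=0.4000
P(X≤11) from Σ C(n,i)·p₀^i·(1−p₀)^(n−i)
p-value (one-sided, H₁ less) = 0.32330
At α=0.05: p ≥ α → fail to reject H₀

reject H₀: no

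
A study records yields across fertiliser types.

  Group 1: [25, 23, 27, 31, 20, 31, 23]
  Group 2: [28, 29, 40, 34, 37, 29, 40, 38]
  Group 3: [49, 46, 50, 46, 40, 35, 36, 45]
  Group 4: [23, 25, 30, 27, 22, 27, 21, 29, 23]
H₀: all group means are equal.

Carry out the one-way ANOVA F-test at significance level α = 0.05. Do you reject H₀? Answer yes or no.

reject H₀: yes

Group means [25.71, 34.38, 43.38, 25.22], grand mean 32.156
SSB = Σnᵢ(x̄ᵢ−x̄)² = 1769.485; SSW = ΣΣ(x−x̄ᵢ)² = 596.734
MSB = 1769.485/3 = 589.8282; MSW = 596.734/28 = 21.3119
F = MSB/MSW = 27.6760
df = (3, 28)
p-value (upper-tail) = 0.00000
At α=0.05: p < α → reject H₀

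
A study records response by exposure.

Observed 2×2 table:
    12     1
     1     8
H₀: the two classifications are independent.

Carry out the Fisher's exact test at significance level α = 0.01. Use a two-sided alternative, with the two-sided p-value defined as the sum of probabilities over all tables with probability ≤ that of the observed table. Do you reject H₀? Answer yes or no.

Margins: r₁=13, r₂=9, c₁=13, c₂=9, n=22
p_obs = C(13,12)·C(9,1)/C(22,13); sum pmf over tables with pmf ≤ p_obs
p-value (two-sided) = 0.00024
At α=0.01: p < α → reject H₀

reject H₀: yes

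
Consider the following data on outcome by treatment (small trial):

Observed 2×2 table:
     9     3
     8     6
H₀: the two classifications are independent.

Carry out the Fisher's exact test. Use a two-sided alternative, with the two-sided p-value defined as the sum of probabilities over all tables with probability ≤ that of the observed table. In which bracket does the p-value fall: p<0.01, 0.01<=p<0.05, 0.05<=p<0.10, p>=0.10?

Margins: r₁=12, r₂=14, c₁=17, c₂=9, n=26
p_obs = C(12,9)·C(14,8)/C(26,17); sum pmf over tables with pmf ≤ p_obs
p-value (two-sided) = 0.42911
→ bracket: p>=0.10

p-value bracket: p>=0.10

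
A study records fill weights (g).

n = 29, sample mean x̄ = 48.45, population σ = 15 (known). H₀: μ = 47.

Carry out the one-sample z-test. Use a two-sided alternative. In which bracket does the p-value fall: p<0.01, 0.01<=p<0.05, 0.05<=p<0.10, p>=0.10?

SE = σ/√n = 15/√29 = 2.7854
z = (x̄−μ₀)/SE = (48.45−47)/2.7854 = 0.5206
p-value (two-sided) = 0.60267
→ bracket: p>=0.10

p-value bracket: p>=0.10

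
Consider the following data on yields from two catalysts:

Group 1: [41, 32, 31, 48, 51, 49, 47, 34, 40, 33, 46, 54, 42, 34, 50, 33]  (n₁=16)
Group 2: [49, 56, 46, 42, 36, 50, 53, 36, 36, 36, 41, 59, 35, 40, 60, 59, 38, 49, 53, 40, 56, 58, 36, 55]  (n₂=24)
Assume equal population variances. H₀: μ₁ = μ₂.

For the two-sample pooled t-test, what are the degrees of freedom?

degrees of freedom = 38

df = n₁ + n₂ − 2 = 16 + 24 − 2 = 38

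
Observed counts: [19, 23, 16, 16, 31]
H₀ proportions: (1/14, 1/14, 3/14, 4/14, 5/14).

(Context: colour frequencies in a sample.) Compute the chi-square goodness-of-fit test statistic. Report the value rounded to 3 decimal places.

test statistic = 59.204

n = 105; E_i = n·p_i = [7.50, 7.50, 22.50, 30.00, 37.50]
χ² = (19−7.50)²/7.50 + (23−7.50)²/7.50 + (16−22.50)²/22.50 + (16−30.00)²/30.00 + (31−37.50)²/37.50 = 59.2044
df = 4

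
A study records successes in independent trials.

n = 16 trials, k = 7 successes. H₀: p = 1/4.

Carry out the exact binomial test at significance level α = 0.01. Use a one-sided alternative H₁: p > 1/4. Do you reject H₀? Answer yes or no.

Exact binomial: n=16, k=7, p₀=1/4=0.2500
P(X≥7) from Σ C(n,i)·p₀^i·(1−p₀)^(n−i)
p-value (one-sided, H₁ greater) = 0.07956
At α=0.01: p ≥ α → fail to reject H₀

reject H₀: no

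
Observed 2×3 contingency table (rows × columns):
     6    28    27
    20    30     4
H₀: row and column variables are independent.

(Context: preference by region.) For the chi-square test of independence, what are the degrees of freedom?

degrees of freedom = 2

df = (r−1)(c−1) = (2−1)·(3−1) = 2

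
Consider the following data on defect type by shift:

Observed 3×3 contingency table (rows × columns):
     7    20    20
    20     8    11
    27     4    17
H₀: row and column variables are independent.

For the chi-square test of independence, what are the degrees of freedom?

degrees of freedom = 4

df = (r−1)(c−1) = (3−1)·(3−1) = 4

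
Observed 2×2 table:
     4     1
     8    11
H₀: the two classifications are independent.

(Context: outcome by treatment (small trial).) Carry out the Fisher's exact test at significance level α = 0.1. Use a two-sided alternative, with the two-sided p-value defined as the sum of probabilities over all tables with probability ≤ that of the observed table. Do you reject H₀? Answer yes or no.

Margins: r₁=5, r₂=19, c₁=12, c₂=12, n=24
p_obs = C(5,4)·C(19,8)/C(24,12); sum pmf over tables with pmf ≤ p_obs
p-value (two-sided) = 0.31677
At α=0.1: p ≥ α → fail to reject H₀

reject H₀: no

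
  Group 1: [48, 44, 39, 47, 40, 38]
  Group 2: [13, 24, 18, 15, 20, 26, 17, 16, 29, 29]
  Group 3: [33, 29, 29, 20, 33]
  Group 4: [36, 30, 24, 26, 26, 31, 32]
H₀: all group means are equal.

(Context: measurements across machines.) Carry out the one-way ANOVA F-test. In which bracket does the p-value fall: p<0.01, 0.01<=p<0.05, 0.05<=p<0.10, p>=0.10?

p-value bracket: p<0.01

Group means [42.67, 20.70, 28.80, 29.29], grand mean 29.000
SSB = Σnᵢ(x̄ᵢ−x̄)² = 1810.338; SSW = ΣΣ(x−x̄ᵢ)² = 621.662
MSB = 1810.338/3 = 603.4460; MSW = 621.662/24 = 25.9026
F = MSB/MSW = 23.2968
df = (3, 24)
p-value (upper-tail) = 0.00000
→ bracket: p<0.01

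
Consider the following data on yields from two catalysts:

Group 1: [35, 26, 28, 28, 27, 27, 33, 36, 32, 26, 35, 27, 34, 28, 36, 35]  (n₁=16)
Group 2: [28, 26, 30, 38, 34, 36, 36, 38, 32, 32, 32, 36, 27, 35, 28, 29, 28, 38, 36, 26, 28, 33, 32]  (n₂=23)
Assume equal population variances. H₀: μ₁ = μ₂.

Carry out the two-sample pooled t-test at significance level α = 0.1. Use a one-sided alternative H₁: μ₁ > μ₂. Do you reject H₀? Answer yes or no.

x̄₁=30.812, s₁=3.970, n₁=16
x̄₂=32.087, s₂=4.044, n₂=23
s_p² = [15·3.970² + 22·4.044²]/37 = 16.1152
SE = √(s_p²·(1/16+1/23)) = 1.3069
t = (30.812−32.087)/1.3069 = -0.9752
df = 37
p-value (one-sided, H₁ greater) = 0.83211
At α=0.1: p ≥ α → fail to reject H₀

reject H₀: no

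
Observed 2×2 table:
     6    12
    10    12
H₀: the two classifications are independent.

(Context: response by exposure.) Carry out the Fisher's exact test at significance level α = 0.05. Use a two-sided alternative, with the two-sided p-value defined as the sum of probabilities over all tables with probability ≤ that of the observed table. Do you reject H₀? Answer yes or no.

reject H₀: no

Margins: r₁=18, r₂=22, c₁=16, c₂=24, n=40
p_obs = C(18,6)·C(22,10)/C(40,16); sum pmf over tables with pmf ≤ p_obs
p-value (two-sided) = 0.52551
At α=0.05: p ≥ α → fail to reject H₀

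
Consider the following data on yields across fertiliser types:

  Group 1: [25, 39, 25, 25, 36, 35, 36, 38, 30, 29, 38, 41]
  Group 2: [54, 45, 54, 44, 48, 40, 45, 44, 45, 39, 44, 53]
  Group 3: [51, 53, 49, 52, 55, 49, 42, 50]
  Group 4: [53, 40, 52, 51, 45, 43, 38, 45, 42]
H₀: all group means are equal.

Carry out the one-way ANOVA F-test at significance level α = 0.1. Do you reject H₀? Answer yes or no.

reject H₀: yes

Group means [33.08, 46.25, 50.12, 45.44], grand mean 42.976
SSB = Σnᵢ(x̄ᵢ−x̄)² = 1766.712; SSW = ΣΣ(x−x̄ᵢ)² = 1008.264
MSB = 1766.712/3 = 588.9039; MSW = 1008.264/37 = 27.2504
F = MSB/MSW = 21.6109
df = (3, 37)
p-value (upper-tail) = 0.00000
At α=0.1: p < α → reject H₀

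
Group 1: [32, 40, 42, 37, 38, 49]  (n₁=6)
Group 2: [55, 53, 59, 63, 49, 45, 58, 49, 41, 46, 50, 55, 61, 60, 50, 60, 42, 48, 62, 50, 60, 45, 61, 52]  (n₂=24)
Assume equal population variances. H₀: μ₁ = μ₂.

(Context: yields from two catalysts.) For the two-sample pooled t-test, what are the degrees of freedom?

degrees of freedom = 28

df = n₁ + n₂ − 2 = 6 + 24 − 2 = 28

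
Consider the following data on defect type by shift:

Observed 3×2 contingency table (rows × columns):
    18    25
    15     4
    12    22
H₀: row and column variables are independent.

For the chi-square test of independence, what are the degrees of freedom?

degrees of freedom = 2

df = (r−1)(c−1) = (3−1)·(2−1) = 2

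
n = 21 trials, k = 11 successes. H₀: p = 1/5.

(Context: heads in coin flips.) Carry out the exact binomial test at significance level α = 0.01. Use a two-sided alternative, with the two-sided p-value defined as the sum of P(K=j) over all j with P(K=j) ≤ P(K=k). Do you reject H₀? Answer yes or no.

Exact binomial: n=21, k=11, p₀=1/5=0.2000
P(X=j) = C(n,j)·p₀^j·(1−p₀)^(n−j); p = Σ P(X=j) over j with P(X=j) ≤ P(X=11)
p-value (two-sided) = 0.00097
At α=0.01: p < α → reject H₀

reject H₀: yes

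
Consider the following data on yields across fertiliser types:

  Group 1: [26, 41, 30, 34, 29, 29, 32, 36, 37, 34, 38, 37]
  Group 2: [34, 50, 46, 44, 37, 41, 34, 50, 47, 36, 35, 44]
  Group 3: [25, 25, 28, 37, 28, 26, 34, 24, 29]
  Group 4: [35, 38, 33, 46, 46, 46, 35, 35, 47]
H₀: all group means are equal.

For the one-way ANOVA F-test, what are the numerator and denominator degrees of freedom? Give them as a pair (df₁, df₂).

k = 4 groups, N = 42 total
df = (k−1, N−k) = (4−1, 42−4) = (3, 38)

degrees of freedom = [3, 38]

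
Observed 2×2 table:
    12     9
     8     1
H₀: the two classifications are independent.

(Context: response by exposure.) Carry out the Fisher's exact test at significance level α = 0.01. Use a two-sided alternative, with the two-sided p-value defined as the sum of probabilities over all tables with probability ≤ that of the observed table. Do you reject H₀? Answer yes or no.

Margins: r₁=21, r₂=9, c₁=20, c₂=10, n=30
p_obs = C(21,12)·C(9,8)/C(30,20); sum pmf over tables with pmf ≤ p_obs
p-value (two-sided) = 0.20351
At α=0.01: p ≥ α → fail to reject H₀

reject H₀: no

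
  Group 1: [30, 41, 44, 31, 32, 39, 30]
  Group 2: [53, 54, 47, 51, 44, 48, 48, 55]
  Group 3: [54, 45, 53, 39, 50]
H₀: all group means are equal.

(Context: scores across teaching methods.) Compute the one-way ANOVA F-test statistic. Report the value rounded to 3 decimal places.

test statistic = 16.492

Group means [35.29, 50.00, 48.20], grand mean 44.400
SSB = Σnᵢ(x̄ᵢ−x̄)² = 904.571; SSW = ΣΣ(x−x̄ᵢ)² = 466.229
MSB = 904.571/2 = 452.2857; MSW = 466.229/17 = 27.4252
F = MSB/MSW = 16.4916
df = (2, 17)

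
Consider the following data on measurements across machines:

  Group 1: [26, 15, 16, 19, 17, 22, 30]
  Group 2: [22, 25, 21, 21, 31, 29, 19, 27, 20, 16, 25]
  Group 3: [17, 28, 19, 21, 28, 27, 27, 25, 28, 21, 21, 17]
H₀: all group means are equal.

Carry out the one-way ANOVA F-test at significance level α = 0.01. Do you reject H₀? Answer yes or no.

reject H₀: no

Group means [20.71, 23.27, 23.25], grand mean 22.667
SSB = Σnᵢ(x̄ᵢ−x̄)² = 34.806; SSW = ΣΣ(x−x̄ᵢ)² = 603.860
MSB = 34.806/2 = 17.4031; MSW = 603.860/27 = 22.3652
F = MSB/MSW = 0.7781
df = (2, 27)
p-value (upper-tail) = 0.46929
At α=0.01: p ≥ α → fail to reject H₀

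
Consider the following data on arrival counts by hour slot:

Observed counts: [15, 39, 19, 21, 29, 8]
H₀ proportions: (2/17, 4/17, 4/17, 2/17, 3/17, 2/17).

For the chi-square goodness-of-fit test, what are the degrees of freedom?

degrees of freedom = 5

df = k − 1 = 6 − 1 = 5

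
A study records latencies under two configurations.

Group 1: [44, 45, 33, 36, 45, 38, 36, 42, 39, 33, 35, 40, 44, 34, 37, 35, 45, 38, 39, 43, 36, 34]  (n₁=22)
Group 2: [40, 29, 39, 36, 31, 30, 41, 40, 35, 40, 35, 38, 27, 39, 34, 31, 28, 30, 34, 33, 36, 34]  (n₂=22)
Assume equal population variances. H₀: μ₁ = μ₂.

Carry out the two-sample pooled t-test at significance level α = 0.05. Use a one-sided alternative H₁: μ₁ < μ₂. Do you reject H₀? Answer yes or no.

reject H₀: no

x̄₁=38.682, s₁=4.191, n₁=22
x̄₂=34.545, s₂=4.295, n₂=22
s_p² = [21·4.191² + 21·4.295²]/42 = 18.0054
SE = √(s_p²·(1/22+1/22)) = 1.2794
t = (38.682−34.545)/1.2794 = 3.2331
df = 42
p-value (one-sided, H₁ less) = 0.99881
At α=0.05: p ≥ α → fail to reject H₀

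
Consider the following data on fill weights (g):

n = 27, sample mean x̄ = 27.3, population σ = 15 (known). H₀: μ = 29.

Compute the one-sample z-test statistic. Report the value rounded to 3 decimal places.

SE = σ/√n = 15/√27 = 2.8868
z = (x̄−μ₀)/SE = (27.3−29)/2.8868 = -0.5889

test statistic = -0.589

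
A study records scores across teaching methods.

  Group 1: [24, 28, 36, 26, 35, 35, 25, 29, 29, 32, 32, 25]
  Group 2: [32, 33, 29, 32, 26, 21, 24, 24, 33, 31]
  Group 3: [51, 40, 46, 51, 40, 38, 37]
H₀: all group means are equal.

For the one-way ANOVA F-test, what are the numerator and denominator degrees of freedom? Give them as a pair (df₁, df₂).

degrees of freedom = [2, 26]

k = 3 groups, N = 29 total
df = (k−1, N−k) = (3−1, 29−3) = (2, 26)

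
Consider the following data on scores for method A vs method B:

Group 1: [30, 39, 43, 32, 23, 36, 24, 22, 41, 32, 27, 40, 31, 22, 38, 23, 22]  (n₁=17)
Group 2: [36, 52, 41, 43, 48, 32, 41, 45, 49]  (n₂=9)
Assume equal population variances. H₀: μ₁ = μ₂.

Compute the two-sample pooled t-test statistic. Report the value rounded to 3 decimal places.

x̄₁=30.882, s₁=7.507, n₁=17
x̄₂=43.000, s₂=6.364, n₂=9
s_p² = [16·7.507² + 8·6.364²]/24 = 51.0735
SE = √(s_p²·(1/17+1/9)) = 2.9460
t = (30.882−43.000)/2.9460 = -4.1132
df = 24

test statistic = -4.113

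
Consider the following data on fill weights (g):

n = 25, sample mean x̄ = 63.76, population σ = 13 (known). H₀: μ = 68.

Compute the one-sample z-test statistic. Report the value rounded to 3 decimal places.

SE = σ/√n = 13/√25 = 2.6000
z = (x̄−μ₀)/SE = (63.76−68)/2.6000 = -1.6308

test statistic = -1.631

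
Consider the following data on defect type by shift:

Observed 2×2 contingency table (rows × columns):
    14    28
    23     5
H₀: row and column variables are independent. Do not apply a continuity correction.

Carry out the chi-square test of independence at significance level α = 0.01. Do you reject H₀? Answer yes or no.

reject H₀: yes

Row totals [42, 28], col totals [37, 33], n=70
χ² = (14−22.20)²/22.20 + (28−19.80)²/19.80 + (23−14.80)²/14.80 + (5−13.20)²/13.20 = 16.0620
df = 1
p-value (upper-tail) = 0.00006
At α=0.01: p < α → reject H₀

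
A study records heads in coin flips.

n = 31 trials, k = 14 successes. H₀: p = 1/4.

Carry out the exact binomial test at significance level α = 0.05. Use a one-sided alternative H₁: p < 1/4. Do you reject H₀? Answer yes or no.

reject H₀: no

Exact binomial: n=31, k=14, p₀=1/4=0.2500
P(X≤14) from Σ C(n,i)·p₀^i·(1−p₀)^(n−i)
p-value (one-sided, H₁ less) = 0.99589
At α=0.05: p ≥ α → fail to reject H₀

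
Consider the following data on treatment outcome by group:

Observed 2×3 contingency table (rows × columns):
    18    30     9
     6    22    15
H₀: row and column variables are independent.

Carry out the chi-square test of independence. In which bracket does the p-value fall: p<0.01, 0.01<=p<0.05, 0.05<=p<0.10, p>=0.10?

Row totals [57, 43], col totals [24, 52, 24], n=100
χ² = (18−13.68)²/13.68 + (30−29.64)²/29.64 + (9−13.68)²/13.68 + (6−10.32)²/10.32 + (22−22.36)²/22.36 + (15−10.32)²/10.32 = 6.9061
df = 2
p-value (upper-tail) = 0.03165
→ bracket: 0.01<=p<0.05

p-value bracket: 0.01<=p<0.05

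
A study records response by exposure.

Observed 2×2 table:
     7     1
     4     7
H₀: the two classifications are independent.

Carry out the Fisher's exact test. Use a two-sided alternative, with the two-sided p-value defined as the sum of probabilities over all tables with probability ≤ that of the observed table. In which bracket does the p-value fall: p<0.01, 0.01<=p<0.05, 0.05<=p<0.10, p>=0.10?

Margins: r₁=8, r₂=11, c₁=11, c₂=8, n=19
p_obs = C(8,7)·C(11,4)/C(19,11); sum pmf over tables with pmf ≤ p_obs
p-value (two-sided) = 0.05866
→ bracket: 0.05<=p<0.10

p-value bracket: 0.05<=p<0.10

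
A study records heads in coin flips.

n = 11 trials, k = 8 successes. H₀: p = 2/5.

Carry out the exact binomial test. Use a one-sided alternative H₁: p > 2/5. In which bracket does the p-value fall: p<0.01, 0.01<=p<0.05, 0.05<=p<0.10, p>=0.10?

p-value bracket: 0.01<=p<0.05

Exact binomial: n=11, k=8, p₀=2/5=0.4000
P(X≥8) from Σ C(n,i)·p₀^i·(1−p₀)^(n−i)
p-value (one-sided, H₁ greater) = 0.02928
→ bracket: 0.01<=p<0.05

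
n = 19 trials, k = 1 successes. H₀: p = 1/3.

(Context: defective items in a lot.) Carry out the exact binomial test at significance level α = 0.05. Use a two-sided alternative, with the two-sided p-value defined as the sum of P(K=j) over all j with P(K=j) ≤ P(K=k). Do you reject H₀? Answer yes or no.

Exact binomial: n=19, k=1, p₀=1/3=0.3333
P(X=j) = C(n,j)·p₀^j·(1−p₀)^(n−j); p = Σ P(X=j) over j with P(X=j) ≤ P(X=1)
p-value (two-sided) = 0.00661
At α=0.05: p < α → reject H₀

reject H₀: yes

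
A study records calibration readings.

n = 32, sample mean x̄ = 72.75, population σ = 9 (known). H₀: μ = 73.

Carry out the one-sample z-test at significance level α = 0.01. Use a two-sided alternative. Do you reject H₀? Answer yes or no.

SE = σ/√n = 9/√32 = 1.5910
z = (x̄−μ₀)/SE = (72.75−73)/1.5910 = -0.1571
p-value (two-sided) = 0.87514
At α=0.01: p ≥ α → fail to reject H₀

reject H₀: no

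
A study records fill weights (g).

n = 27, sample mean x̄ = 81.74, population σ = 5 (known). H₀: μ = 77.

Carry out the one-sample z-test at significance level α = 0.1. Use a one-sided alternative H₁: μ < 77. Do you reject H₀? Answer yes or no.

reject H₀: no

SE = σ/√n = 5/√27 = 0.9623
z = (x̄−μ₀)/SE = (81.74−77)/0.9623 = 4.9260
p-value (one-sided, H₁ less) = 1.00000
At α=0.1: p ≥ α → fail to reject H₀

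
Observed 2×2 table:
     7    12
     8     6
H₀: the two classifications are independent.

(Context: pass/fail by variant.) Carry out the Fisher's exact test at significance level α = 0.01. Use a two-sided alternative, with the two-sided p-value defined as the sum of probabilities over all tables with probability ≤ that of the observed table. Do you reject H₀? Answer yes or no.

reject H₀: no

Margins: r₁=19, r₂=14, c₁=15, c₂=18, n=33
p_obs = C(19,7)·C(14,8)/C(33,15); sum pmf over tables with pmf ≤ p_obs
p-value (two-sided) = 0.30411
At α=0.01: p ≥ α → fail to reject H₀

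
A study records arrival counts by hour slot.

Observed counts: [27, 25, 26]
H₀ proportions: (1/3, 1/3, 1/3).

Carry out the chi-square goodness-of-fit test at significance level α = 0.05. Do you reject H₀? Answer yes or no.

reject H₀: no

n = 78; E_i = n·p_i = [26.00, 26.00, 26.00]
χ² = (27−26.00)²/26.00 + (25−26.00)²/26.00 + (26−26.00)²/26.00 = 0.0769
df = 2
p-value (upper-tail) = 0.96227
At α=0.05: p ≥ α → fail to reject H₀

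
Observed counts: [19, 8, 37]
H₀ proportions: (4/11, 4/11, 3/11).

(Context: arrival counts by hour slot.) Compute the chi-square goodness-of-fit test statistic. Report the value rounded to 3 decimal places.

test statistic = 32.694

n = 64; E_i = n·p_i = [23.27, 23.27, 17.45]
χ² = (19−23.27)²/23.27 + (8−23.27)²/23.27 + (37−17.45)²/17.45 = 32.6940
df = 2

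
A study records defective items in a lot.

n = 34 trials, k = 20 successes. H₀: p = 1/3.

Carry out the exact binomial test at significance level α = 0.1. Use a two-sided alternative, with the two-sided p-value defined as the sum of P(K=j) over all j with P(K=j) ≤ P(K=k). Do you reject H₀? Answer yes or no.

Exact binomial: n=34, k=20, p₀=1/3=0.3333
P(X=j) = C(n,j)·p₀^j·(1−p₀)^(n−j); p = Σ P(X=j) over j with P(X=j) ≤ P(X=20)
p-value (two-sided) = 0.00294
At α=0.1: p < α → reject H₀

reject H₀: yes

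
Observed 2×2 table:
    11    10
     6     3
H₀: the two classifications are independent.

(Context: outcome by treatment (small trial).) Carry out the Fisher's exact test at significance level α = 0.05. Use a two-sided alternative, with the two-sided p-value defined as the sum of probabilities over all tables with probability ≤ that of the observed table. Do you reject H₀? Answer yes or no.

Margins: r₁=21, r₂=9, c₁=17, c₂=13, n=30
p_obs = C(21,11)·C(9,6)/C(30,17); sum pmf over tables with pmf ≤ p_obs
p-value (two-sided) = 0.69075
At α=0.05: p ≥ α → fail to reject H₀

reject H₀: no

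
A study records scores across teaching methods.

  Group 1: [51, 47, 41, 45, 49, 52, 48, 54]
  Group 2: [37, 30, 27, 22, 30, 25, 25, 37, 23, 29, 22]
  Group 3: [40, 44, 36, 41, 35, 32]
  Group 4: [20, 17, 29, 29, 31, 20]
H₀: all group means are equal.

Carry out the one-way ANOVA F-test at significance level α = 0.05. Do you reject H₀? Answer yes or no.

Group means [48.38, 27.91, 38.00, 24.33], grand mean 34.452
SSB = Σnᵢ(x̄ᵢ−x̄)² = 2711.560; SSW = ΣΣ(x−x̄ᵢ)² = 684.117
MSB = 2711.560/3 = 903.8533; MSW = 684.117/27 = 25.3377
F = MSB/MSW = 35.6723
df = (3, 27)
p-value (upper-tail) = 0.00000
At α=0.05: p < α → reject H₀

reject H₀: yes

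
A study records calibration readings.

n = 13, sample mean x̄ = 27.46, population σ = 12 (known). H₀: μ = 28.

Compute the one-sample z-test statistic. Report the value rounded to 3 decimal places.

SE = σ/√n = 12/√13 = 3.3282
z = (x̄−μ₀)/SE = (27.46−28)/3.3282 = -0.1622

test statistic = -0.162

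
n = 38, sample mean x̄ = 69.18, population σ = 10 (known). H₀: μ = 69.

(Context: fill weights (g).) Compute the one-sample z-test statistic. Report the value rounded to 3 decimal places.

test statistic = 0.111

SE = σ/√n = 10/√38 = 1.6222
z = (x̄−μ₀)/SE = (69.18−69)/1.6222 = 0.1110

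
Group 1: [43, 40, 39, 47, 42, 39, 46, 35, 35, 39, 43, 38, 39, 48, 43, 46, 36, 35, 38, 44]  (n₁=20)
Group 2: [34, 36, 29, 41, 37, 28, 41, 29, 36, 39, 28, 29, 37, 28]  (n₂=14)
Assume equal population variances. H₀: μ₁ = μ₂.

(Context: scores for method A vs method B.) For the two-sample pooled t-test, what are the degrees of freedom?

df = n₁ + n₂ − 2 = 20 + 14 − 2 = 32

degrees of freedom = 32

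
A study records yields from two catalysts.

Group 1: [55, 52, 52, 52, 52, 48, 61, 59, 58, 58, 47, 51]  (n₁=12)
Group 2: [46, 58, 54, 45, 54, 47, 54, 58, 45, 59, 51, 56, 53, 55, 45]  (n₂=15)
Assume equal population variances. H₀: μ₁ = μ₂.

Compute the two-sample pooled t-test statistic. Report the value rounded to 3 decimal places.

x̄₁=53.750, s₁=4.434, n₁=12
x̄₂=52.000, s₂=5.127, n₂=15
s_p² = [11·4.434² + 14·5.127²]/25 = 23.3700
SE = √(s_p²·(1/12+1/15)) = 1.8723
t = (53.750−52.000)/1.8723 = 0.9347
df = 25

test statistic = 0.935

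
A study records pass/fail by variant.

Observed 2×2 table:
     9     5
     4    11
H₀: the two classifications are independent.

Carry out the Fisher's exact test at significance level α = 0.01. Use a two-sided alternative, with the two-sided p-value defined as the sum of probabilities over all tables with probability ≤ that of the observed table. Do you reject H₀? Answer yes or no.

reject H₀: no

Margins: r₁=14, r₂=15, c₁=13, c₂=16, n=29
p_obs = C(14,9)·C(15,4)/C(29,13); sum pmf over tables with pmf ≤ p_obs
p-value (two-sided) = 0.06560
At α=0.01: p ≥ α → fail to reject H₀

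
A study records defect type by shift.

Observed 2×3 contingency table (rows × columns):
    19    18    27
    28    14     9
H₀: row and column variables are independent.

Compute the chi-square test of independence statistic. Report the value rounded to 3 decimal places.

test statistic = 9.880

Row totals [64, 51], col totals [47, 32, 36], n=115
χ² = (19−26.16)²/26.16 + (18−17.81)²/17.81 + (27−20.03)²/20.03 + (28−20.84)²/20.84 + (14−14.19)²/14.19 + (9−15.97)²/15.97 = 9.8801
df = 2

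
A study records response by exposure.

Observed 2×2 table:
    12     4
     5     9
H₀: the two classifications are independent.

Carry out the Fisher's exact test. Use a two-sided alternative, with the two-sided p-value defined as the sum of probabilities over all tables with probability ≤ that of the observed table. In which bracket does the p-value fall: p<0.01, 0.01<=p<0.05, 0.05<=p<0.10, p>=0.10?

p-value bracket: 0.05<=p<0.10

Margins: r₁=16, r₂=14, c₁=17, c₂=13, n=30
p_obs = C(16,12)·C(14,5)/C(30,17); sum pmf over tables with pmf ≤ p_obs
p-value (two-sided) = 0.06336
→ bracket: 0.05<=p<0.10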